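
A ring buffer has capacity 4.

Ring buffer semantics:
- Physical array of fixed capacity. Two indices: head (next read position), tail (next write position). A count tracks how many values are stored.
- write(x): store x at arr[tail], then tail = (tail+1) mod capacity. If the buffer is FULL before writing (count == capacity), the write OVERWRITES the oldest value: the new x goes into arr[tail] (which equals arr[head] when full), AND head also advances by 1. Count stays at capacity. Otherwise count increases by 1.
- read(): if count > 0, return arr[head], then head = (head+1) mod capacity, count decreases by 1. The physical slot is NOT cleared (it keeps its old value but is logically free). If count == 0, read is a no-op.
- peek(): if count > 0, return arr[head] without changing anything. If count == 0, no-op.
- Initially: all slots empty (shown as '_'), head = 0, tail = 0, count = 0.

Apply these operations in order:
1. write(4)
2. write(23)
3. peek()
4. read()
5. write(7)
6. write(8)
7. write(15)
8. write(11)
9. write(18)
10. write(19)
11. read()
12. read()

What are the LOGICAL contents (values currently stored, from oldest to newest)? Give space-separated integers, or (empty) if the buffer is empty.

After op 1 (write(4)): arr=[4 _ _ _] head=0 tail=1 count=1
After op 2 (write(23)): arr=[4 23 _ _] head=0 tail=2 count=2
After op 3 (peek()): arr=[4 23 _ _] head=0 tail=2 count=2
After op 4 (read()): arr=[4 23 _ _] head=1 tail=2 count=1
After op 5 (write(7)): arr=[4 23 7 _] head=1 tail=3 count=2
After op 6 (write(8)): arr=[4 23 7 8] head=1 tail=0 count=3
After op 7 (write(15)): arr=[15 23 7 8] head=1 tail=1 count=4
After op 8 (write(11)): arr=[15 11 7 8] head=2 tail=2 count=4
After op 9 (write(18)): arr=[15 11 18 8] head=3 tail=3 count=4
After op 10 (write(19)): arr=[15 11 18 19] head=0 tail=0 count=4
After op 11 (read()): arr=[15 11 18 19] head=1 tail=0 count=3
After op 12 (read()): arr=[15 11 18 19] head=2 tail=0 count=2

Answer: 18 19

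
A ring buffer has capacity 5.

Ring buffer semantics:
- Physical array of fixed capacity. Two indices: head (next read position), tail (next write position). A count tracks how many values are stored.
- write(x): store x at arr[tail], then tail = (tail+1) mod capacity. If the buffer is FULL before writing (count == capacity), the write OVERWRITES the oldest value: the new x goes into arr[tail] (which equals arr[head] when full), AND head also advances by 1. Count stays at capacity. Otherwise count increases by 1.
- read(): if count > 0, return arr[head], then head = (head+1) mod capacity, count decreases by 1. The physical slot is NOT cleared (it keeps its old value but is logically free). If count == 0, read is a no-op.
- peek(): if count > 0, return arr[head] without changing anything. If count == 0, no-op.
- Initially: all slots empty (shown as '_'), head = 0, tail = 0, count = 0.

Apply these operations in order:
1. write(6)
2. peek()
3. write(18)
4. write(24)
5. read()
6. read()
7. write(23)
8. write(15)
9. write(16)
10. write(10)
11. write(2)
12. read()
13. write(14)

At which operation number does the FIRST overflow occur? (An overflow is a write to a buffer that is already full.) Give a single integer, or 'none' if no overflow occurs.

After op 1 (write(6)): arr=[6 _ _ _ _] head=0 tail=1 count=1
After op 2 (peek()): arr=[6 _ _ _ _] head=0 tail=1 count=1
After op 3 (write(18)): arr=[6 18 _ _ _] head=0 tail=2 count=2
After op 4 (write(24)): arr=[6 18 24 _ _] head=0 tail=3 count=3
After op 5 (read()): arr=[6 18 24 _ _] head=1 tail=3 count=2
After op 6 (read()): arr=[6 18 24 _ _] head=2 tail=3 count=1
After op 7 (write(23)): arr=[6 18 24 23 _] head=2 tail=4 count=2
After op 8 (write(15)): arr=[6 18 24 23 15] head=2 tail=0 count=3
After op 9 (write(16)): arr=[16 18 24 23 15] head=2 tail=1 count=4
After op 10 (write(10)): arr=[16 10 24 23 15] head=2 tail=2 count=5
After op 11 (write(2)): arr=[16 10 2 23 15] head=3 tail=3 count=5
After op 12 (read()): arr=[16 10 2 23 15] head=4 tail=3 count=4
After op 13 (write(14)): arr=[16 10 2 14 15] head=4 tail=4 count=5

Answer: 11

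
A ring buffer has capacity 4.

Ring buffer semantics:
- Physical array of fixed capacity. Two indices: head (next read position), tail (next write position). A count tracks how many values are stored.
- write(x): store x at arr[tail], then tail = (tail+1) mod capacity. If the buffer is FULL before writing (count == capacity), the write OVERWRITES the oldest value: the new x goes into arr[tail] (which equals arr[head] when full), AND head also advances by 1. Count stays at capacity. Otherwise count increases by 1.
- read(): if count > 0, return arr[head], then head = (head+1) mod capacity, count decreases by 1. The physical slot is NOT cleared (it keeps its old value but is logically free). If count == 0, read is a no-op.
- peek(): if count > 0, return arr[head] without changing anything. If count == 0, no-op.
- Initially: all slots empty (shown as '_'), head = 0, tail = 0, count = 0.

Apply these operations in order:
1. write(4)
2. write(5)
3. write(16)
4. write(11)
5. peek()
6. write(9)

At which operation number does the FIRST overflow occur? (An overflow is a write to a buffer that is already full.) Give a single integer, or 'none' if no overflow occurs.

Answer: 6

Derivation:
After op 1 (write(4)): arr=[4 _ _ _] head=0 tail=1 count=1
After op 2 (write(5)): arr=[4 5 _ _] head=0 tail=2 count=2
After op 3 (write(16)): arr=[4 5 16 _] head=0 tail=3 count=3
After op 4 (write(11)): arr=[4 5 16 11] head=0 tail=0 count=4
After op 5 (peek()): arr=[4 5 16 11] head=0 tail=0 count=4
After op 6 (write(9)): arr=[9 5 16 11] head=1 tail=1 count=4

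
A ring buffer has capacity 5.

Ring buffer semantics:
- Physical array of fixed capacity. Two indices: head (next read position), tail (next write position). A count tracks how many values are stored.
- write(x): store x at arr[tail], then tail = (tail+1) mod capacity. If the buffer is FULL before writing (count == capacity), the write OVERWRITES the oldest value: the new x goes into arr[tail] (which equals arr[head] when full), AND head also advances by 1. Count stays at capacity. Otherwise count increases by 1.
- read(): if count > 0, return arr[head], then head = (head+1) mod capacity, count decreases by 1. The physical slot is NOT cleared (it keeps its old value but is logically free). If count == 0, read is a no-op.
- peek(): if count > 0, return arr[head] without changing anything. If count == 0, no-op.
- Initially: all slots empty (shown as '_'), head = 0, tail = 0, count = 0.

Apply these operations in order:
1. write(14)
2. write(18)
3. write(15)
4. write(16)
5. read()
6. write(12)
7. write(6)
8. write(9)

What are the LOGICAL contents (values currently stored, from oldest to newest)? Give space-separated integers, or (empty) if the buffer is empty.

After op 1 (write(14)): arr=[14 _ _ _ _] head=0 tail=1 count=1
After op 2 (write(18)): arr=[14 18 _ _ _] head=0 tail=2 count=2
After op 3 (write(15)): arr=[14 18 15 _ _] head=0 tail=3 count=3
After op 4 (write(16)): arr=[14 18 15 16 _] head=0 tail=4 count=4
After op 5 (read()): arr=[14 18 15 16 _] head=1 tail=4 count=3
After op 6 (write(12)): arr=[14 18 15 16 12] head=1 tail=0 count=4
After op 7 (write(6)): arr=[6 18 15 16 12] head=1 tail=1 count=5
After op 8 (write(9)): arr=[6 9 15 16 12] head=2 tail=2 count=5

Answer: 15 16 12 6 9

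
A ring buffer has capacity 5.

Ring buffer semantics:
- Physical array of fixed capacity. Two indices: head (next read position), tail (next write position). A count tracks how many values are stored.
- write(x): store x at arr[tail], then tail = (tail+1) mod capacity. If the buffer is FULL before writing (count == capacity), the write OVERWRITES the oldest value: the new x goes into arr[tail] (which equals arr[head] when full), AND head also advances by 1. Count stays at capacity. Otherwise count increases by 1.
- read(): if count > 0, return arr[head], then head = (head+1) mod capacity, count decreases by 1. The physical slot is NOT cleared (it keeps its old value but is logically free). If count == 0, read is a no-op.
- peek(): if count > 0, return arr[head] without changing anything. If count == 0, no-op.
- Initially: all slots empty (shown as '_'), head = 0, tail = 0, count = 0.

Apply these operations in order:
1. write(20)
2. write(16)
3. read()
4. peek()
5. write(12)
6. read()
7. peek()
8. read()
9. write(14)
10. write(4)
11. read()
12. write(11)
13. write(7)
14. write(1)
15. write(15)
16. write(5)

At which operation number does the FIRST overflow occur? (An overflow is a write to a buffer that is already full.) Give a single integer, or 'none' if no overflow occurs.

After op 1 (write(20)): arr=[20 _ _ _ _] head=0 tail=1 count=1
After op 2 (write(16)): arr=[20 16 _ _ _] head=0 tail=2 count=2
After op 3 (read()): arr=[20 16 _ _ _] head=1 tail=2 count=1
After op 4 (peek()): arr=[20 16 _ _ _] head=1 tail=2 count=1
After op 5 (write(12)): arr=[20 16 12 _ _] head=1 tail=3 count=2
After op 6 (read()): arr=[20 16 12 _ _] head=2 tail=3 count=1
After op 7 (peek()): arr=[20 16 12 _ _] head=2 tail=3 count=1
After op 8 (read()): arr=[20 16 12 _ _] head=3 tail=3 count=0
After op 9 (write(14)): arr=[20 16 12 14 _] head=3 tail=4 count=1
After op 10 (write(4)): arr=[20 16 12 14 4] head=3 tail=0 count=2
After op 11 (read()): arr=[20 16 12 14 4] head=4 tail=0 count=1
After op 12 (write(11)): arr=[11 16 12 14 4] head=4 tail=1 count=2
After op 13 (write(7)): arr=[11 7 12 14 4] head=4 tail=2 count=3
After op 14 (write(1)): arr=[11 7 1 14 4] head=4 tail=3 count=4
After op 15 (write(15)): arr=[11 7 1 15 4] head=4 tail=4 count=5
After op 16 (write(5)): arr=[11 7 1 15 5] head=0 tail=0 count=5

Answer: 16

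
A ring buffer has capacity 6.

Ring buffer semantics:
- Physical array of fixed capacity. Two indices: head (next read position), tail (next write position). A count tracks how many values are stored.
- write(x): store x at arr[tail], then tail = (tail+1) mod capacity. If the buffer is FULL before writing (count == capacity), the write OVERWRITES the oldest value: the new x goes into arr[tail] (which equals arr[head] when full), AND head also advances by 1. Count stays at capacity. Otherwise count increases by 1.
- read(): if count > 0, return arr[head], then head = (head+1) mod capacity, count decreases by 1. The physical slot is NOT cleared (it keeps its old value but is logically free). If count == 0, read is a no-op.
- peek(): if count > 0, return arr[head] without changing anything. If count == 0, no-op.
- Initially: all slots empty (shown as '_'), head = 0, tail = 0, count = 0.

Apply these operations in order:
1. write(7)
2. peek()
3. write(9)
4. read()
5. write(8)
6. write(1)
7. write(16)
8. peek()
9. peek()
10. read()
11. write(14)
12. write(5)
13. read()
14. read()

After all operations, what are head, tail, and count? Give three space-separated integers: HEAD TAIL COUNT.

After op 1 (write(7)): arr=[7 _ _ _ _ _] head=0 tail=1 count=1
After op 2 (peek()): arr=[7 _ _ _ _ _] head=0 tail=1 count=1
After op 3 (write(9)): arr=[7 9 _ _ _ _] head=0 tail=2 count=2
After op 4 (read()): arr=[7 9 _ _ _ _] head=1 tail=2 count=1
After op 5 (write(8)): arr=[7 9 8 _ _ _] head=1 tail=3 count=2
After op 6 (write(1)): arr=[7 9 8 1 _ _] head=1 tail=4 count=3
After op 7 (write(16)): arr=[7 9 8 1 16 _] head=1 tail=5 count=4
After op 8 (peek()): arr=[7 9 8 1 16 _] head=1 tail=5 count=4
After op 9 (peek()): arr=[7 9 8 1 16 _] head=1 tail=5 count=4
After op 10 (read()): arr=[7 9 8 1 16 _] head=2 tail=5 count=3
After op 11 (write(14)): arr=[7 9 8 1 16 14] head=2 tail=0 count=4
After op 12 (write(5)): arr=[5 9 8 1 16 14] head=2 tail=1 count=5
After op 13 (read()): arr=[5 9 8 1 16 14] head=3 tail=1 count=4
After op 14 (read()): arr=[5 9 8 1 16 14] head=4 tail=1 count=3

Answer: 4 1 3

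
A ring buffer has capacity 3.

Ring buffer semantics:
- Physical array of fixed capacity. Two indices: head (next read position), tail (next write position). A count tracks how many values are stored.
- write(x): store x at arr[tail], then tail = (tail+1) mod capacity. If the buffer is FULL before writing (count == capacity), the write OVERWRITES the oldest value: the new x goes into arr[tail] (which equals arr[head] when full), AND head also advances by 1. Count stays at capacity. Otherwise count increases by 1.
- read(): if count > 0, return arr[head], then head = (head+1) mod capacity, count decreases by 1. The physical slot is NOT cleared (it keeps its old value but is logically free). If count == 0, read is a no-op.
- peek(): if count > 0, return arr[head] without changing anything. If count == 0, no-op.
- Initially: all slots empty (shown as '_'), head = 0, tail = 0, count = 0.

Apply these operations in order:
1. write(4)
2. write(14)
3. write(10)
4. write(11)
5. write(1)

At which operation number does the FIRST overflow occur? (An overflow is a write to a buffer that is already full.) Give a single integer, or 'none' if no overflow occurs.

After op 1 (write(4)): arr=[4 _ _] head=0 tail=1 count=1
After op 2 (write(14)): arr=[4 14 _] head=0 tail=2 count=2
After op 3 (write(10)): arr=[4 14 10] head=0 tail=0 count=3
After op 4 (write(11)): arr=[11 14 10] head=1 tail=1 count=3
After op 5 (write(1)): arr=[11 1 10] head=2 tail=2 count=3

Answer: 4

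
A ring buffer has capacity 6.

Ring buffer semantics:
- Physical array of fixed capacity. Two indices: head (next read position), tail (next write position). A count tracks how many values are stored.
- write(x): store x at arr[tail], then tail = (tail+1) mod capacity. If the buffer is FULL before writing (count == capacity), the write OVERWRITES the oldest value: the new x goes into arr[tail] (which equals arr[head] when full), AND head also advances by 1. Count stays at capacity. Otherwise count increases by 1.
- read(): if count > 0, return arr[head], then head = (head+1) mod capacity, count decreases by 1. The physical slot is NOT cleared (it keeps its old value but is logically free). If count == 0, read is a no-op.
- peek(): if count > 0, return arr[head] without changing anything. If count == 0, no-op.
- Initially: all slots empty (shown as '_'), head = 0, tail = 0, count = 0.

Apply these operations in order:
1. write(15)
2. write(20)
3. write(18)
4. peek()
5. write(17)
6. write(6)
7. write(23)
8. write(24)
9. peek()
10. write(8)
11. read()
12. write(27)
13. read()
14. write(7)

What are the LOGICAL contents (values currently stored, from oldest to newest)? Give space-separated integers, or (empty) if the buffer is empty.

Answer: 6 23 24 8 27 7

Derivation:
After op 1 (write(15)): arr=[15 _ _ _ _ _] head=0 tail=1 count=1
After op 2 (write(20)): arr=[15 20 _ _ _ _] head=0 tail=2 count=2
After op 3 (write(18)): arr=[15 20 18 _ _ _] head=0 tail=3 count=3
After op 4 (peek()): arr=[15 20 18 _ _ _] head=0 tail=3 count=3
After op 5 (write(17)): arr=[15 20 18 17 _ _] head=0 tail=4 count=4
After op 6 (write(6)): arr=[15 20 18 17 6 _] head=0 tail=5 count=5
After op 7 (write(23)): arr=[15 20 18 17 6 23] head=0 tail=0 count=6
After op 8 (write(24)): arr=[24 20 18 17 6 23] head=1 tail=1 count=6
After op 9 (peek()): arr=[24 20 18 17 6 23] head=1 tail=1 count=6
After op 10 (write(8)): arr=[24 8 18 17 6 23] head=2 tail=2 count=6
After op 11 (read()): arr=[24 8 18 17 6 23] head=3 tail=2 count=5
After op 12 (write(27)): arr=[24 8 27 17 6 23] head=3 tail=3 count=6
After op 13 (read()): arr=[24 8 27 17 6 23] head=4 tail=3 count=5
After op 14 (write(7)): arr=[24 8 27 7 6 23] head=4 tail=4 count=6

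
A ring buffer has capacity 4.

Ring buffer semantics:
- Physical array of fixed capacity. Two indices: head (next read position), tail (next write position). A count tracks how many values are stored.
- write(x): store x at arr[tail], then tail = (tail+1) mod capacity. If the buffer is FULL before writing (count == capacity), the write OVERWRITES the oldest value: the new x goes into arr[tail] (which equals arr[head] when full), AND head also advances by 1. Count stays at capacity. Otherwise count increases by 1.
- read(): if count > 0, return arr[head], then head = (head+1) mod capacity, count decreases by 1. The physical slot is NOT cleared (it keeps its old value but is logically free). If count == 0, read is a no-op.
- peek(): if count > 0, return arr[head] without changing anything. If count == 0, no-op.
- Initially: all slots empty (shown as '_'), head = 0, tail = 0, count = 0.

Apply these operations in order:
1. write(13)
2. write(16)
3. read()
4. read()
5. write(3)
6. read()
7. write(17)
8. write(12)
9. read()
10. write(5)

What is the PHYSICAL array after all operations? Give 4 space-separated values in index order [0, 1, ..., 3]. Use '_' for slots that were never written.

Answer: 12 5 3 17

Derivation:
After op 1 (write(13)): arr=[13 _ _ _] head=0 tail=1 count=1
After op 2 (write(16)): arr=[13 16 _ _] head=0 tail=2 count=2
After op 3 (read()): arr=[13 16 _ _] head=1 tail=2 count=1
After op 4 (read()): arr=[13 16 _ _] head=2 tail=2 count=0
After op 5 (write(3)): arr=[13 16 3 _] head=2 tail=3 count=1
After op 6 (read()): arr=[13 16 3 _] head=3 tail=3 count=0
After op 7 (write(17)): arr=[13 16 3 17] head=3 tail=0 count=1
After op 8 (write(12)): arr=[12 16 3 17] head=3 tail=1 count=2
After op 9 (read()): arr=[12 16 3 17] head=0 tail=1 count=1
After op 10 (write(5)): arr=[12 5 3 17] head=0 tail=2 count=2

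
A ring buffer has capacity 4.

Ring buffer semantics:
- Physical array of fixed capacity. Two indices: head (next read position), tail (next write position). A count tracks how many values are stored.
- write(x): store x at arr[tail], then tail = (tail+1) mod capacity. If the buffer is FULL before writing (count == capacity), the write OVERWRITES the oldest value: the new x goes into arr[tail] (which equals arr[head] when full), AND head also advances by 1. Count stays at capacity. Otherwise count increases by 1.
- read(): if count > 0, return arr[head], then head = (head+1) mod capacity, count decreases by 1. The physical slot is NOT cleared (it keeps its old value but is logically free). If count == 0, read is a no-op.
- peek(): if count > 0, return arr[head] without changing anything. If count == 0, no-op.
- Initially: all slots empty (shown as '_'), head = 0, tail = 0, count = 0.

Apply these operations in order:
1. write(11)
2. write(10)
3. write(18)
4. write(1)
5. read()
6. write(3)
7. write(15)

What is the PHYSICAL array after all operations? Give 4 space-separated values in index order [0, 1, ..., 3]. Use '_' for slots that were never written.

Answer: 3 15 18 1

Derivation:
After op 1 (write(11)): arr=[11 _ _ _] head=0 tail=1 count=1
After op 2 (write(10)): arr=[11 10 _ _] head=0 tail=2 count=2
After op 3 (write(18)): arr=[11 10 18 _] head=0 tail=3 count=3
After op 4 (write(1)): arr=[11 10 18 1] head=0 tail=0 count=4
After op 5 (read()): arr=[11 10 18 1] head=1 tail=0 count=3
After op 6 (write(3)): arr=[3 10 18 1] head=1 tail=1 count=4
After op 7 (write(15)): arr=[3 15 18 1] head=2 tail=2 count=4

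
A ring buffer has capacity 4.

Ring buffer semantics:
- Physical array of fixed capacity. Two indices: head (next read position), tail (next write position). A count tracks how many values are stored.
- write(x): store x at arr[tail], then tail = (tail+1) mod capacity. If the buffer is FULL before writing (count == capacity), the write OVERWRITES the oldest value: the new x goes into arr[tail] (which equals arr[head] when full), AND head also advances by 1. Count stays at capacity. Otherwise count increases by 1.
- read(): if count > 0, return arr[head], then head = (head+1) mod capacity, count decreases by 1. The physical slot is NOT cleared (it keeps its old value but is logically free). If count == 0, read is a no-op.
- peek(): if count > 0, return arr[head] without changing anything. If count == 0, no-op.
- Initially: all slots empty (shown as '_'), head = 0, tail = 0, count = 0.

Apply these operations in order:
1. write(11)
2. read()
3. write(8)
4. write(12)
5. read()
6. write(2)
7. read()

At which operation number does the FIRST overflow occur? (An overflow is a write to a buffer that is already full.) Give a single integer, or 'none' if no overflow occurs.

Answer: none

Derivation:
After op 1 (write(11)): arr=[11 _ _ _] head=0 tail=1 count=1
After op 2 (read()): arr=[11 _ _ _] head=1 tail=1 count=0
After op 3 (write(8)): arr=[11 8 _ _] head=1 tail=2 count=1
After op 4 (write(12)): arr=[11 8 12 _] head=1 tail=3 count=2
After op 5 (read()): arr=[11 8 12 _] head=2 tail=3 count=1
After op 6 (write(2)): arr=[11 8 12 2] head=2 tail=0 count=2
After op 7 (read()): arr=[11 8 12 2] head=3 tail=0 count=1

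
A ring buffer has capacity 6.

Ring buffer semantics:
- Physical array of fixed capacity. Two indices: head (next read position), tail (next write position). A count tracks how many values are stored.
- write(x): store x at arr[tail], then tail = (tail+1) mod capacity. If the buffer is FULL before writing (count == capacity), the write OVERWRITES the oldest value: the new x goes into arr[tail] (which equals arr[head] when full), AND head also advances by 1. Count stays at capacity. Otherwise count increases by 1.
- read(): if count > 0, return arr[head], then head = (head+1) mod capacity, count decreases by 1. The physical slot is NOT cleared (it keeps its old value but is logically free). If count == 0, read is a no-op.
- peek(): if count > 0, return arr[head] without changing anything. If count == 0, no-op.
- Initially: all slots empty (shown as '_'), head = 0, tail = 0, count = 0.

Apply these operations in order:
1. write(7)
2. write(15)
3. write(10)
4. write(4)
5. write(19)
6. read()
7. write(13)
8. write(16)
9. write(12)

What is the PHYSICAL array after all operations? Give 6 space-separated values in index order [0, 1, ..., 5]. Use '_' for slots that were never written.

Answer: 16 12 10 4 19 13

Derivation:
After op 1 (write(7)): arr=[7 _ _ _ _ _] head=0 tail=1 count=1
After op 2 (write(15)): arr=[7 15 _ _ _ _] head=0 tail=2 count=2
After op 3 (write(10)): arr=[7 15 10 _ _ _] head=0 tail=3 count=3
After op 4 (write(4)): arr=[7 15 10 4 _ _] head=0 tail=4 count=4
After op 5 (write(19)): arr=[7 15 10 4 19 _] head=0 tail=5 count=5
After op 6 (read()): arr=[7 15 10 4 19 _] head=1 tail=5 count=4
After op 7 (write(13)): arr=[7 15 10 4 19 13] head=1 tail=0 count=5
After op 8 (write(16)): arr=[16 15 10 4 19 13] head=1 tail=1 count=6
After op 9 (write(12)): arr=[16 12 10 4 19 13] head=2 tail=2 count=6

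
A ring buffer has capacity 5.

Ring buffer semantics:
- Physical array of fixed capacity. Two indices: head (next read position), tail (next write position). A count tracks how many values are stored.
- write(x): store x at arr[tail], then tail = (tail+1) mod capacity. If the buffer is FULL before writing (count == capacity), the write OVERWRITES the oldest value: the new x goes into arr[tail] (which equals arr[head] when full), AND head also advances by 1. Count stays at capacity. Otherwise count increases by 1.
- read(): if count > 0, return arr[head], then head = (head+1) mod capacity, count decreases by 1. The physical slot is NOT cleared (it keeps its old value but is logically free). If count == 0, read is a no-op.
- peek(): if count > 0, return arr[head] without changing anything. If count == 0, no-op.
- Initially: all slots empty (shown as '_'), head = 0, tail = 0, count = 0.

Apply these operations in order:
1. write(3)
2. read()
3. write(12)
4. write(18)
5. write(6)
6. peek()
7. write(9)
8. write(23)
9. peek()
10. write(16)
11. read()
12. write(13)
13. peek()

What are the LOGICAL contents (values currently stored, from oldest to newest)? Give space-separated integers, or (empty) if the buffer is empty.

Answer: 6 9 23 16 13

Derivation:
After op 1 (write(3)): arr=[3 _ _ _ _] head=0 tail=1 count=1
After op 2 (read()): arr=[3 _ _ _ _] head=1 tail=1 count=0
After op 3 (write(12)): arr=[3 12 _ _ _] head=1 tail=2 count=1
After op 4 (write(18)): arr=[3 12 18 _ _] head=1 tail=3 count=2
After op 5 (write(6)): arr=[3 12 18 6 _] head=1 tail=4 count=3
After op 6 (peek()): arr=[3 12 18 6 _] head=1 tail=4 count=3
After op 7 (write(9)): arr=[3 12 18 6 9] head=1 tail=0 count=4
After op 8 (write(23)): arr=[23 12 18 6 9] head=1 tail=1 count=5
After op 9 (peek()): arr=[23 12 18 6 9] head=1 tail=1 count=5
After op 10 (write(16)): arr=[23 16 18 6 9] head=2 tail=2 count=5
After op 11 (read()): arr=[23 16 18 6 9] head=3 tail=2 count=4
After op 12 (write(13)): arr=[23 16 13 6 9] head=3 tail=3 count=5
After op 13 (peek()): arr=[23 16 13 6 9] head=3 tail=3 count=5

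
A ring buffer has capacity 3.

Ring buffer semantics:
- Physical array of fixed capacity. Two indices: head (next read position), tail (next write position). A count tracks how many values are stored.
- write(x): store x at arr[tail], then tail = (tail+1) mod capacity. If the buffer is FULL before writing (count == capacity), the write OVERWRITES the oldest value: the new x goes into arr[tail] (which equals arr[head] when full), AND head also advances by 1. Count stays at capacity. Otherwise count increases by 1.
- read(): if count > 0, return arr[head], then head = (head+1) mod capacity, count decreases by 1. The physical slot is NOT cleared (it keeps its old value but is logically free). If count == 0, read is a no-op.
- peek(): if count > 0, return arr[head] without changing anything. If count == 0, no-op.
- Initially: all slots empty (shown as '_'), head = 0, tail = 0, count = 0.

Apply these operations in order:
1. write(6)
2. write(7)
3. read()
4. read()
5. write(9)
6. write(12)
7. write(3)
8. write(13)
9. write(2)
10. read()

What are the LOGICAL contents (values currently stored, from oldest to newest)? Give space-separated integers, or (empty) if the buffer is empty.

After op 1 (write(6)): arr=[6 _ _] head=0 tail=1 count=1
After op 2 (write(7)): arr=[6 7 _] head=0 tail=2 count=2
After op 3 (read()): arr=[6 7 _] head=1 tail=2 count=1
After op 4 (read()): arr=[6 7 _] head=2 tail=2 count=0
After op 5 (write(9)): arr=[6 7 9] head=2 tail=0 count=1
After op 6 (write(12)): arr=[12 7 9] head=2 tail=1 count=2
After op 7 (write(3)): arr=[12 3 9] head=2 tail=2 count=3
After op 8 (write(13)): arr=[12 3 13] head=0 tail=0 count=3
After op 9 (write(2)): arr=[2 3 13] head=1 tail=1 count=3
After op 10 (read()): arr=[2 3 13] head=2 tail=1 count=2

Answer: 13 2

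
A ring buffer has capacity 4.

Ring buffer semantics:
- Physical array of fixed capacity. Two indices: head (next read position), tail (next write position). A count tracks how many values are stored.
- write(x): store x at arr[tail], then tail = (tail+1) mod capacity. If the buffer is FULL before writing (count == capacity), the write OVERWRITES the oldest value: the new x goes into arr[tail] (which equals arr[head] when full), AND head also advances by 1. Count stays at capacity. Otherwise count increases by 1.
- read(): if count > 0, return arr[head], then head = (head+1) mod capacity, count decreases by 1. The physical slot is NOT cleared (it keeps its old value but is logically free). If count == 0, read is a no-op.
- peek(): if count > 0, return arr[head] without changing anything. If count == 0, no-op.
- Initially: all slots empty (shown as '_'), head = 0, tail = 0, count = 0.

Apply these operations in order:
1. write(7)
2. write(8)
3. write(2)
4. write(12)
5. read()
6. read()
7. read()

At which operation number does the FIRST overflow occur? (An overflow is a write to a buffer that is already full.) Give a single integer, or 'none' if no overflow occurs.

After op 1 (write(7)): arr=[7 _ _ _] head=0 tail=1 count=1
After op 2 (write(8)): arr=[7 8 _ _] head=0 tail=2 count=2
After op 3 (write(2)): arr=[7 8 2 _] head=0 tail=3 count=3
After op 4 (write(12)): arr=[7 8 2 12] head=0 tail=0 count=4
After op 5 (read()): arr=[7 8 2 12] head=1 tail=0 count=3
After op 6 (read()): arr=[7 8 2 12] head=2 tail=0 count=2
After op 7 (read()): arr=[7 8 2 12] head=3 tail=0 count=1

Answer: none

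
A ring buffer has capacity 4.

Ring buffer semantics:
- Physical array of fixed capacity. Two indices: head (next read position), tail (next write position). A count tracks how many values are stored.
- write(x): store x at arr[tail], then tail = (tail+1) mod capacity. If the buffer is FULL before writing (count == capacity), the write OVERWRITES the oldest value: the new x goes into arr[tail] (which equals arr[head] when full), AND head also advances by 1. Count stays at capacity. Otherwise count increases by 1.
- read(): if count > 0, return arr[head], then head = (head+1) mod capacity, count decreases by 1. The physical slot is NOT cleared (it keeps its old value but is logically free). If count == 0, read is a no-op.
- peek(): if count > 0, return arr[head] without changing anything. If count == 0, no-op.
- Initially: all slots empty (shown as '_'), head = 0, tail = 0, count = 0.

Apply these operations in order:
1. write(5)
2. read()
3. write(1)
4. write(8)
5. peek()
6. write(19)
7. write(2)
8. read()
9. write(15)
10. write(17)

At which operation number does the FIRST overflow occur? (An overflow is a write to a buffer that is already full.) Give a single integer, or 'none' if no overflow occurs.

After op 1 (write(5)): arr=[5 _ _ _] head=0 tail=1 count=1
After op 2 (read()): arr=[5 _ _ _] head=1 tail=1 count=0
After op 3 (write(1)): arr=[5 1 _ _] head=1 tail=2 count=1
After op 4 (write(8)): arr=[5 1 8 _] head=1 tail=3 count=2
After op 5 (peek()): arr=[5 1 8 _] head=1 tail=3 count=2
After op 6 (write(19)): arr=[5 1 8 19] head=1 tail=0 count=3
After op 7 (write(2)): arr=[2 1 8 19] head=1 tail=1 count=4
After op 8 (read()): arr=[2 1 8 19] head=2 tail=1 count=3
After op 9 (write(15)): arr=[2 15 8 19] head=2 tail=2 count=4
After op 10 (write(17)): arr=[2 15 17 19] head=3 tail=3 count=4

Answer: 10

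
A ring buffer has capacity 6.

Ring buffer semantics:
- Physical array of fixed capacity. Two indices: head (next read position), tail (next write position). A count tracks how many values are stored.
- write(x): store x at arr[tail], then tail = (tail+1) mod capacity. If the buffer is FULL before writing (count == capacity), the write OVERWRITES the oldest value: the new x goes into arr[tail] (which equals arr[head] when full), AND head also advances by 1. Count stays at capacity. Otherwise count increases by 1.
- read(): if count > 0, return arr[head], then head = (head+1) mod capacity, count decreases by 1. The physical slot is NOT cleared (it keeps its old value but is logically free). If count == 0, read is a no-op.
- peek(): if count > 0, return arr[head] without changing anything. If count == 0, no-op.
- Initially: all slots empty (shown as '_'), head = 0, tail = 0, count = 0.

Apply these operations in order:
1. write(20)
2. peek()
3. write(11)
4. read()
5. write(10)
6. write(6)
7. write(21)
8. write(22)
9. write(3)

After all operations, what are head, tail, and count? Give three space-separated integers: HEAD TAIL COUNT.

After op 1 (write(20)): arr=[20 _ _ _ _ _] head=0 tail=1 count=1
After op 2 (peek()): arr=[20 _ _ _ _ _] head=0 tail=1 count=1
After op 3 (write(11)): arr=[20 11 _ _ _ _] head=0 tail=2 count=2
After op 4 (read()): arr=[20 11 _ _ _ _] head=1 tail=2 count=1
After op 5 (write(10)): arr=[20 11 10 _ _ _] head=1 tail=3 count=2
After op 6 (write(6)): arr=[20 11 10 6 _ _] head=1 tail=4 count=3
After op 7 (write(21)): arr=[20 11 10 6 21 _] head=1 tail=5 count=4
After op 8 (write(22)): arr=[20 11 10 6 21 22] head=1 tail=0 count=5
After op 9 (write(3)): arr=[3 11 10 6 21 22] head=1 tail=1 count=6

Answer: 1 1 6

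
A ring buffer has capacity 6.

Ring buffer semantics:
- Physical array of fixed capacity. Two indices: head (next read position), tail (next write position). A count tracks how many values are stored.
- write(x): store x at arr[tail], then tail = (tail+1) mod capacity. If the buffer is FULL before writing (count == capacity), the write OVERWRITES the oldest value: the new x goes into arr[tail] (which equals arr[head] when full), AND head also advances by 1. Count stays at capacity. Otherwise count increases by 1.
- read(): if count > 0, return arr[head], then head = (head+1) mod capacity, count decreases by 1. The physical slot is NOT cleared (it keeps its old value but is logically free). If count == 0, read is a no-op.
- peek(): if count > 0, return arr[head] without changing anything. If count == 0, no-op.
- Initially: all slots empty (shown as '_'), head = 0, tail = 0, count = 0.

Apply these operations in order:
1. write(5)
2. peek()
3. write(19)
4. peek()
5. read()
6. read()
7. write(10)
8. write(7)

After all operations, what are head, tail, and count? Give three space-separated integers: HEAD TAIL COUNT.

Answer: 2 4 2

Derivation:
After op 1 (write(5)): arr=[5 _ _ _ _ _] head=0 tail=1 count=1
After op 2 (peek()): arr=[5 _ _ _ _ _] head=0 tail=1 count=1
After op 3 (write(19)): arr=[5 19 _ _ _ _] head=0 tail=2 count=2
After op 4 (peek()): arr=[5 19 _ _ _ _] head=0 tail=2 count=2
After op 5 (read()): arr=[5 19 _ _ _ _] head=1 tail=2 count=1
After op 6 (read()): arr=[5 19 _ _ _ _] head=2 tail=2 count=0
After op 7 (write(10)): arr=[5 19 10 _ _ _] head=2 tail=3 count=1
After op 8 (write(7)): arr=[5 19 10 7 _ _] head=2 tail=4 count=2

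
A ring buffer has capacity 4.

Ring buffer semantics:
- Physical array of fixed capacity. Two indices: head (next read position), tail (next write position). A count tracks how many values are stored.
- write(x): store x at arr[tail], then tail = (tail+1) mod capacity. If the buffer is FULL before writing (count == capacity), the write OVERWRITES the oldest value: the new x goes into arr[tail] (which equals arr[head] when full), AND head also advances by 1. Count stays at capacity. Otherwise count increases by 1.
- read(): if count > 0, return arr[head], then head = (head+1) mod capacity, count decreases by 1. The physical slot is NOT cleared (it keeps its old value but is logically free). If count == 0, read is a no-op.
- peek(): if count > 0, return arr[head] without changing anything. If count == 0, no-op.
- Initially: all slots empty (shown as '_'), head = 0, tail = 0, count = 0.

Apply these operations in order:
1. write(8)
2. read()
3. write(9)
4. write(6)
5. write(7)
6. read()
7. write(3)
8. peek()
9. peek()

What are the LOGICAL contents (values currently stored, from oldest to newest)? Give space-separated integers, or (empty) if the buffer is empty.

After op 1 (write(8)): arr=[8 _ _ _] head=0 tail=1 count=1
After op 2 (read()): arr=[8 _ _ _] head=1 tail=1 count=0
After op 3 (write(9)): arr=[8 9 _ _] head=1 tail=2 count=1
After op 4 (write(6)): arr=[8 9 6 _] head=1 tail=3 count=2
After op 5 (write(7)): arr=[8 9 6 7] head=1 tail=0 count=3
After op 6 (read()): arr=[8 9 6 7] head=2 tail=0 count=2
After op 7 (write(3)): arr=[3 9 6 7] head=2 tail=1 count=3
After op 8 (peek()): arr=[3 9 6 7] head=2 tail=1 count=3
After op 9 (peek()): arr=[3 9 6 7] head=2 tail=1 count=3

Answer: 6 7 3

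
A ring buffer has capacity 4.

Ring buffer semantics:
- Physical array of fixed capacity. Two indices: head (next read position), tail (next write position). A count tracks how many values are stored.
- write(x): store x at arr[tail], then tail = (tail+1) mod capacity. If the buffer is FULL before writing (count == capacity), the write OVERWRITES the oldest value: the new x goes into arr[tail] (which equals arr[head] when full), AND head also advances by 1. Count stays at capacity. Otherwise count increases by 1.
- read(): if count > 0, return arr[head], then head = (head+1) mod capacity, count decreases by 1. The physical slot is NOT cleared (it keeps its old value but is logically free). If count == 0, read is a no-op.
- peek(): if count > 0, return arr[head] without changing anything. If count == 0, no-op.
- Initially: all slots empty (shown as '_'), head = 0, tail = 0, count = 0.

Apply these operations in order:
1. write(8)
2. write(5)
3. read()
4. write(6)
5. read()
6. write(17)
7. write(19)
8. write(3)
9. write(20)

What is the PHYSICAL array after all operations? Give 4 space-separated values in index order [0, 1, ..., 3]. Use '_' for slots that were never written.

Answer: 19 3 20 17

Derivation:
After op 1 (write(8)): arr=[8 _ _ _] head=0 tail=1 count=1
After op 2 (write(5)): arr=[8 5 _ _] head=0 tail=2 count=2
After op 3 (read()): arr=[8 5 _ _] head=1 tail=2 count=1
After op 4 (write(6)): arr=[8 5 6 _] head=1 tail=3 count=2
After op 5 (read()): arr=[8 5 6 _] head=2 tail=3 count=1
After op 6 (write(17)): arr=[8 5 6 17] head=2 tail=0 count=2
After op 7 (write(19)): arr=[19 5 6 17] head=2 tail=1 count=3
After op 8 (write(3)): arr=[19 3 6 17] head=2 tail=2 count=4
After op 9 (write(20)): arr=[19 3 20 17] head=3 tail=3 count=4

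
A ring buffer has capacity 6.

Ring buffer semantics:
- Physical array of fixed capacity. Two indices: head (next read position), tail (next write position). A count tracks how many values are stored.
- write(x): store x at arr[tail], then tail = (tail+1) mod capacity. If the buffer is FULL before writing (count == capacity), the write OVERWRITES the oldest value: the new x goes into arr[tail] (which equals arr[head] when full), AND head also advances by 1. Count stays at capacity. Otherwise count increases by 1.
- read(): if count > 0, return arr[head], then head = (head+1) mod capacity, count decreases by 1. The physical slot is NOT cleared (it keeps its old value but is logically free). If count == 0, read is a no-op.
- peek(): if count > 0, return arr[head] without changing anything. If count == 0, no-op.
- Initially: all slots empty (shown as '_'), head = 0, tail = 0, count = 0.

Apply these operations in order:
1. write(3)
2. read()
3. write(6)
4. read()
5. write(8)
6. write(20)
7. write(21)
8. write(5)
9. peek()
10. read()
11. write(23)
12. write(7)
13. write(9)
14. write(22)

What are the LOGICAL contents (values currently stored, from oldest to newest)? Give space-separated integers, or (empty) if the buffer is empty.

Answer: 21 5 23 7 9 22

Derivation:
After op 1 (write(3)): arr=[3 _ _ _ _ _] head=0 tail=1 count=1
After op 2 (read()): arr=[3 _ _ _ _ _] head=1 tail=1 count=0
After op 3 (write(6)): arr=[3 6 _ _ _ _] head=1 tail=2 count=1
After op 4 (read()): arr=[3 6 _ _ _ _] head=2 tail=2 count=0
After op 5 (write(8)): arr=[3 6 8 _ _ _] head=2 tail=3 count=1
After op 6 (write(20)): arr=[3 6 8 20 _ _] head=2 tail=4 count=2
After op 7 (write(21)): arr=[3 6 8 20 21 _] head=2 tail=5 count=3
After op 8 (write(5)): arr=[3 6 8 20 21 5] head=2 tail=0 count=4
After op 9 (peek()): arr=[3 6 8 20 21 5] head=2 tail=0 count=4
After op 10 (read()): arr=[3 6 8 20 21 5] head=3 tail=0 count=3
After op 11 (write(23)): arr=[23 6 8 20 21 5] head=3 tail=1 count=4
After op 12 (write(7)): arr=[23 7 8 20 21 5] head=3 tail=2 count=5
After op 13 (write(9)): arr=[23 7 9 20 21 5] head=3 tail=3 count=6
After op 14 (write(22)): arr=[23 7 9 22 21 5] head=4 tail=4 count=6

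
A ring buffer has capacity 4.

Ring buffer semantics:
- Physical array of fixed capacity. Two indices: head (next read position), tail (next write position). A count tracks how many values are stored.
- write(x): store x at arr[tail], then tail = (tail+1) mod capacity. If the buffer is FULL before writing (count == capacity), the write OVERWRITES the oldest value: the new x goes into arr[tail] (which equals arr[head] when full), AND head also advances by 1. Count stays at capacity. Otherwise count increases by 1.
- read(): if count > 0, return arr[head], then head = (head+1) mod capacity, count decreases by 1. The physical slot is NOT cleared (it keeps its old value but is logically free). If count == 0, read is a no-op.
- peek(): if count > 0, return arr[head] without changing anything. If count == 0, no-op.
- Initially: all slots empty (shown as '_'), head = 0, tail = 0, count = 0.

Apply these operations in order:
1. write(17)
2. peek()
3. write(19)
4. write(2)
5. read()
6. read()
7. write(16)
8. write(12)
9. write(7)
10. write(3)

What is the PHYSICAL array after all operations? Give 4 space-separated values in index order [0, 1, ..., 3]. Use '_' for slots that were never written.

Answer: 12 7 3 16

Derivation:
After op 1 (write(17)): arr=[17 _ _ _] head=0 tail=1 count=1
After op 2 (peek()): arr=[17 _ _ _] head=0 tail=1 count=1
After op 3 (write(19)): arr=[17 19 _ _] head=0 tail=2 count=2
After op 4 (write(2)): arr=[17 19 2 _] head=0 tail=3 count=3
After op 5 (read()): arr=[17 19 2 _] head=1 tail=3 count=2
After op 6 (read()): arr=[17 19 2 _] head=2 tail=3 count=1
After op 7 (write(16)): arr=[17 19 2 16] head=2 tail=0 count=2
After op 8 (write(12)): arr=[12 19 2 16] head=2 tail=1 count=3
After op 9 (write(7)): arr=[12 7 2 16] head=2 tail=2 count=4
After op 10 (write(3)): arr=[12 7 3 16] head=3 tail=3 count=4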